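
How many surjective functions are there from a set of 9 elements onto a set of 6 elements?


By inclusion-exclusion on which target elements are missed, the number of surjections from an n-set onto a k-set is
surj(n, k) = sum_{j=0}^{k} (-1)^j C(k, j) (k - j)^n.
Equivalently surj(n, k) = k! * S(n, k), where S(n, k) is the Stirling number of the second kind.
For n = 9, k = 6:
S(9, 6) = 2646, so
surj = 6! * 2646 = 720 * 2646 = 1905120.

1905120


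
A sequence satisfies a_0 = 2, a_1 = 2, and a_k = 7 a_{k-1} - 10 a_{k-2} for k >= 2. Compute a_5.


The characteristic equation is t^2 - 7 t + 10 = 0, with roots r_1 = 5 and r_2 = 2 (so c_1 = r_1 + r_2, c_2 = -r_1 r_2 as required).
One can use the closed form a_n = A r_1^n + B r_2^n, but direct iteration is more reliable:
a_0 = 2, a_1 = 2, a_2 = -6, a_3 = -62, a_4 = -374, a_5 = -1998.
So a_5 = -1998.

-1998


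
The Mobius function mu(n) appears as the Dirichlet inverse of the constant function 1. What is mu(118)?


118 = 2 * 59 (all distinct primes).
mu(118) = (-1)^2 = 1

1


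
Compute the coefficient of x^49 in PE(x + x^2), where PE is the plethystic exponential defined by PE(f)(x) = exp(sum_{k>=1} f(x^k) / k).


With f(x) = x + x^2, the exponent is sum_{k>=1} (x^k + x^(2k)) / k = -ln(1 - x) - ln(1 - x^2). Exponentiating:
PE(x + x^2) = 1 / ((1 - x)(1 - x^2)).
This is the generating function for partitions of n into parts of size 1 or 2. The number of 2's can be any j in 0..24, and the rest are 1's, so
[x^49] = floor(49/2) + 1 = 25.

25


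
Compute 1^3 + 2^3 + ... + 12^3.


This power sum has a closed form given by Faulhaber's formula
sum_{k=1}^{m} k^p = (1 / (p + 1)) * sum_{j=0}^{p} C(p + 1, j) B_j m^(p + 1 - j),
but for small m direct computation is fastest:
1 + 8 + 27 + 64 + 125 + 216 + 343 + 512 + 729 + 1000 + 1331 + 1728 = 6084.

6084


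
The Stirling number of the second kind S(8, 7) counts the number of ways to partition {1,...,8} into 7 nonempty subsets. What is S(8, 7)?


Using the explicit formula S(n,k) = (1/k!) sum_{j=0}^{k} (-1)^(k-j) C(k,j) j^n:
S(8, 7) = 28
Equivalently, S(n,k) is n! times the coefficient of x^n in the EGF (e^x - 1)^k / k!.

28


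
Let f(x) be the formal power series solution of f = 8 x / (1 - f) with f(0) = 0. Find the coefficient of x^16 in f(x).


Apply Lagrange inversion: f = 8 x * phi(f) with phi(t) = 1/(1 - t), so
[x^n] f = 8^n * (1/n) [t^(n-1)] phi(t)^n = 8^n * (1/n) [t^(n-1)] (1 - t)^(-n) = 8^n * (1/n) C(2n - 2, n - 1) = 8^n * C_{n-1}.
For n = 16: C_15 = C(30, 15) / 16 = 155117520/16 = 9694845.
With the 8^16 = 281474976710656 factor, the coefficient is 281474976710656 * 9694845 = 2728856270588419768320.

2728856270588419768320


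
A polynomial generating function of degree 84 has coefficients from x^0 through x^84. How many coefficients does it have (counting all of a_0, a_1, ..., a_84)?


A polynomial of degree 84 takes the form a_0 + a_1 x + ... + a_84 x^84.
The number of coefficients is 84 + 1 = 85.

85


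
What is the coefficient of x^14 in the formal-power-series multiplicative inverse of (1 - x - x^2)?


Let the inverse be f(x) = sum_{k>=0} a_k x^k. From f(x) * (1 - x - x^2) = 1 and matching coefficients:
 x^0: a_0 = 1.
 x^1: a_1 - a_0 = 0, so a_1 = 1.
 x^k (k >= 2): a_k - a_{k-1} - a_{k-2} = 0, i.e. a_k = a_{k-1} + a_{k-2}.
This is the Fibonacci-type recurrence shifted so that a_0 = a_1 = 1.
Iterating: a_0=1, a_1=1, a_2=2, a_3=3, a_4=5, a_5=8, a_6=13, a_7=21, a_8=34, a_9=55, ...
a_14 = 610.

610


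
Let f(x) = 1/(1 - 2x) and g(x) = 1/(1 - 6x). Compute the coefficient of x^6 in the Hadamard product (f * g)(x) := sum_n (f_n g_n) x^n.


f has coefficients f_k = 2^k and g has coefficients g_k = 6^k, so the Hadamard product has coefficient (f*g)_k = 2^k * 6^k = 12^k.
For k = 6: 12^6 = 2985984.

2985984


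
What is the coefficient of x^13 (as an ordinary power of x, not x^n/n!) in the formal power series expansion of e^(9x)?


The exponential series is e^y = sum_{k>=0} y^k / k!. Substituting y = 9x gives
e^(9x) = sum_{k>=0} 9^k x^k / k!.
So the coefficient of x^n is a^n/n! with a = 9, n = 13:
9^13 / 13! = 2541865828329/6227020800 = 10460353203/25625600

10460353203/25625600


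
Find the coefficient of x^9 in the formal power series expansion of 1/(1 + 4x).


Write 1/(1 + c x) = 1/(1 - (-c) x) and apply the geometric-series identity
1/(1 - y) = sum_{k>=0} y^k to get 1/(1 + c x) = sum_{k>=0} (-c)^k x^k.
So the coefficient of x^k is (-c)^k = (-1)^k * c^k.
Here c = 4 and k = 9:
(-4)^9 = -1 * 262144 = -262144

-262144


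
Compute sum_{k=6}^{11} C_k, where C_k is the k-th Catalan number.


C_6 through C_11: 132, 429, 1430, 4862, 16796, 58786
Sum = 132 + 429 + 1430 + 4862 + 16796 + 58786
= 82435

82435


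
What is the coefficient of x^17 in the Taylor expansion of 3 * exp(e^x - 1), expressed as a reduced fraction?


exp(e^x - 1) = sum_{k>=0} Bell_k x^k / k!, where Bell_k is the k-th Bell number.
So the coefficient of x^17 is 3 * Bell_17 / 17!.
Computing: Bell_17 = 82864869804 and 17! = 355687428096000, giving
3 * 82864869804/355687428096000 = 255755771/365933568000.

255755771/365933568000


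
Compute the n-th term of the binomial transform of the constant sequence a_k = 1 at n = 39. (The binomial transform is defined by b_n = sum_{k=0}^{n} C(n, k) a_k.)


With a_k = 1 for all k, b_n = sum_{k=0}^{n} C(n, k) = 2^n by the binomial theorem.
For n = 39: 2^39 = 549755813888.

549755813888


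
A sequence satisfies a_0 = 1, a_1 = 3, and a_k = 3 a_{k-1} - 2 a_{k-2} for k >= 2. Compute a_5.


The characteristic equation is t^2 - 3 t + 2 = 0, with roots r_1 = 2 and r_2 = 1 (so c_1 = r_1 + r_2, c_2 = -r_1 r_2 as required).
One can use the closed form a_n = A r_1^n + B r_2^n, but direct iteration is more reliable:
a_0 = 1, a_1 = 3, a_2 = 7, a_3 = 15, a_4 = 31, a_5 = 63.
So a_5 = 63.

63


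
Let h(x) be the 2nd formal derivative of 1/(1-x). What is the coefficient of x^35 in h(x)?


Differentiating 2 times: d^2/dx^2 [1/(1-x)] = 2!/(1-x)^3.
The expansion 1/(1-x)^3 = sum_{k>=0} C(k+2, 2) x^k, so the coefficient of x^n in 2!/(1-x)^3 is 2! * C(n+2, 2).
For n = 35: 2 * C(37, 2) = 2 * 666 = 1332

1332


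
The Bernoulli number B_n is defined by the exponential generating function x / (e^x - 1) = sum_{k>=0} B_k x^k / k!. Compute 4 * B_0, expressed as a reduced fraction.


Bernoulli numbers can also be computed recursively via B_0 = 1 and sum_{j=0}^{m} C(m+1, j) B_j = 0 for m >= 1. Odd-index Bernoulli numbers vanish for k >= 3.
Computing B_0 = 1, so 4 * B_0 = 4 * 1 = 4.

4


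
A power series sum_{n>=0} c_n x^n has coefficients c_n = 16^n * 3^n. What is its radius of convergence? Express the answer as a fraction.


By the root test (Cauchy-Hadamard), the radius is R = 1 / limsup_n |c_n|^(1/n).
Here |c_n|^(1/n) = (16^n * 3^n)^(1/n) = 16 * 3 = 48 for all n.
So R = 1/48 = 1/48.

1/48


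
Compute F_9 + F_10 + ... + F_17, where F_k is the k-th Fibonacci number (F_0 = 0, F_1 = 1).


Use the identity sum_{k=0}^{N} F_k = F_{N+2} - 1 (which follows from F_{k+2} - F_{k+1} = F_k). Then
sum_{k=9}^{17} F_k = (F_{19} - 1) - (F_{10} - 1) = F_{19} - F_{10}.
Computing: F_{19} = 4181, F_{10} = 55, so
Sum = 4181 - 55 = 4126.

4126


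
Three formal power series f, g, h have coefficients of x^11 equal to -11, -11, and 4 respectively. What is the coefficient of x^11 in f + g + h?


Series addition is componentwise:
-11 + -11 + 4
= -18

-18


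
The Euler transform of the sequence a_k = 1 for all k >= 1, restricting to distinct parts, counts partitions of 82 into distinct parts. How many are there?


Partitions of 82 into distinct parts can be computed via generating function.
Product (1+x)(1+x^2)(1+x^3)...
The coefficient of x^82 = 92864

92864


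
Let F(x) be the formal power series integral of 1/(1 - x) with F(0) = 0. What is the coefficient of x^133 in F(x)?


1/(1 - x) = sum_{k>=0} x^k. Integrating termwise and using F(0) = 0 gives
F(x) = sum_{k>=0} x^(k+1) / (k+1) = sum_{m>=1} x^m / m = -ln(1 - x).
So the coefficient of x^133 is 1/133 = 1/133.

1/133


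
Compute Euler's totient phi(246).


phi(n) counts integers in [1, n] coprime to n. Using the multiplicative formula phi(n) = n * prod_{p | n} (1 - 1/p):
246 = 2 * 3 * 41, so
phi(246) = 246 * (1 - 1/2) * (1 - 1/3) * (1 - 1/41) = 80.

80


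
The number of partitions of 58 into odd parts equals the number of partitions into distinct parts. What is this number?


Computing partitions of 58 into odd parts (1, 3, 5, ...):
Using the generating function prod_{k>=0} 1/(1-x^(2k+1)),
the count is 8808

8808


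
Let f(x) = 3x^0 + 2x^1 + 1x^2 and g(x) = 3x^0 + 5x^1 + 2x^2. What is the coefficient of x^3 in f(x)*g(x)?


Cauchy product at x^3:
2*2 + 1*5
= 9

9


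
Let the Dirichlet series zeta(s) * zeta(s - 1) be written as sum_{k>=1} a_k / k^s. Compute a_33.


Convolution gives a_k = sum_{d | k} d * 1 = sum_{d | k} d = sigma(k), the sum of positive divisors of k.
For k = 33, the divisors are 1, 3, 11, 33, so
sigma(33) = 1 + 3 + 11 + 33 = 48.

48


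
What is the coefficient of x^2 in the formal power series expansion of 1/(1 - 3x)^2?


The general identity 1/(1 - c x)^r = sum_{k>=0} c^k C(k + r - 1, r - 1) x^k follows by substituting y = c x into 1/(1 - y)^r = sum_{k>=0} C(k + r - 1, r - 1) y^k.
For c = 3, r = 2, k = 2:
3^2 * C(3, 1) = 9 * 3 = 27.

27


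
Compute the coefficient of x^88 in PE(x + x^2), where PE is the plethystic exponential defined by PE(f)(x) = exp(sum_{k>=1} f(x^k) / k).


With f(x) = x + x^2, the exponent is sum_{k>=1} (x^k + x^(2k)) / k = -ln(1 - x) - ln(1 - x^2). Exponentiating:
PE(x + x^2) = 1 / ((1 - x)(1 - x^2)).
This is the generating function for partitions of n into parts of size 1 or 2. The number of 2's can be any j in 0..44, and the rest are 1's, so
[x^88] = floor(88/2) + 1 = 45.

45


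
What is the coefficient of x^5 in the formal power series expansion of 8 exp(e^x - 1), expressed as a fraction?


exp(e^x - 1) is the exponential generating function for the Bell numbers Bell_k: exp(e^x - 1) = sum_{k>=0} Bell_k x^k / k!.
So the coefficient of x^5 in 8 exp(e^x - 1) is 8 Bell_5 / 5!.
Computing: Bell_5 = 52 and 5! = 120, giving
8 * 52/120 = 52/15.

52/15


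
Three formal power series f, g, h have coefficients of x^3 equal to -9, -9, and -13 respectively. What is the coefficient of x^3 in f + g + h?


Series addition is componentwise:
-9 + -9 + -13
= -31

-31


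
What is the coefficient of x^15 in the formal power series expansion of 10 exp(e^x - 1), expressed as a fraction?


exp(e^x - 1) is the exponential generating function for the Bell numbers Bell_k: exp(e^x - 1) = sum_{k>=0} Bell_k x^k / k!.
So the coefficient of x^15 in 10 exp(e^x - 1) is 10 Bell_15 / 15!.
Computing: Bell_15 = 1382958545 and 15! = 1307674368000, giving
10 * 1382958545/1307674368000 = 276591709/26153487360.

276591709/26153487360


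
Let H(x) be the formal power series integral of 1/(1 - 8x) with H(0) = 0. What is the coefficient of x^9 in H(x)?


1/(1 - 8x) = sum_{k>=0} 8^k x^k. Integrating termwise with H(0) = 0:
H(x) = sum_{k>=0} 8^k x^(k+1) / (k+1) = sum_{m>=1} 8^(m-1) x^m / m.
For m = 9: 8^8/9 = 16777216/9 = 16777216/9.

16777216/9


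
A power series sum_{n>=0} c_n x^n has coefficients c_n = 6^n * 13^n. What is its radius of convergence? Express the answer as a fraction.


By the root test (Cauchy-Hadamard), the radius is R = 1 / limsup_n |c_n|^(1/n).
Here |c_n|^(1/n) = (6^n * 13^n)^(1/n) = 6 * 13 = 78 for all n.
So R = 1/78 = 1/78.

1/78


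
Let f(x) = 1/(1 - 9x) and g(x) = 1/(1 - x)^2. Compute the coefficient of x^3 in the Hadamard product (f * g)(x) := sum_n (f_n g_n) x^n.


f has coefficients f_k = 9^k. For g = 1/(1 - x)^2 the coefficient is g_k = C(k + 1, 1) = k + 1. The Hadamard coefficient is (f * g)_k = 9^k * (k + 1).
For k = 3: 9^3 * 4 = 729 * 4 = 2916.

2916


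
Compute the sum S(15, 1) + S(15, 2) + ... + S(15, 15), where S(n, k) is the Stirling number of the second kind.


By definition, S(n, k) counts partitions of an n-set into exactly k nonempty blocks.
Computing row n = 15 for k = 1..15:
S(15, k): 1, 16383, 2375101, 42355950, 210766920, 420693273, 408741333, 216627840, 67128490, 12662650, 1479478, 106470, 4550, 105, 1
Sum = 1382958545. (This equals Bell_15 since the sum runs over all k.)

1382958545


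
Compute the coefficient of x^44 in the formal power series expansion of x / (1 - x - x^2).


Let f(x) = sum_{k>=0} a_k x^k. Multiplying f(x) * (1 - x - x^2) = x and matching coefficients gives a_0 = 0, a_1 = 1, and a_k = a_{k-1} + a_{k-2} for k >= 2. These are the Fibonacci numbers F_k.
Iterating from F_0 = 0, F_1 = 1:
F_0=0, F_1=1, F_2=1, F_3=2, F_4=3, F_5=5, F_6=8, F_7=13, F_8=21, F_9=34, ...
F_44 = 701408733.

701408733


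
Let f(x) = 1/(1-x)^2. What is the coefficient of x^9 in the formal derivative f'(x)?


Differentiate: d/dx [ 1/(1-x)^r ] = r / (1-x)^(r+1).
Here r = 2, so f'(x) = 2 / (1-x)^3.
The expansion of 1/(1-x)^(r+1) has coefficient of x^n equal to C(n+r, r).
So the coefficient of x^9 in f'(x) is
2 * C(11, 2) = 2 * 55 = 110

110


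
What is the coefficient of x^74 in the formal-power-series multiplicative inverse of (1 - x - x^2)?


Let the inverse be f(x) = sum_{k>=0} a_k x^k. From f(x) * (1 - x - x^2) = 1 and matching coefficients:
 x^0: a_0 = 1.
 x^1: a_1 - a_0 = 0, so a_1 = 1.
 x^k (k >= 2): a_k - a_{k-1} - a_{k-2} = 0, i.e. a_k = a_{k-1} + a_{k-2}.
This is the Fibonacci-type recurrence shifted so that a_0 = a_1 = 1.
Iterating: a_0=1, a_1=1, a_2=2, a_3=3, a_4=5, a_5=8, a_6=13, a_7=21, a_8=34, a_9=55, ...
a_74 = 2111485077978050.

2111485077978050


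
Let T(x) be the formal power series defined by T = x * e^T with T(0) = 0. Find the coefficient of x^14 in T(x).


Apply the Lagrange inversion formula: if T = x * phi(T) with phi(t) = e^t, then
[x^n] T = (1/n) [t^(n-1)] phi(t)^n = (1/n) [t^(n-1)] e^(n t) = (1/n) * n^(n-1) / (n-1)! = n^(n-1) / n!.
When c = 1 this is the Cayley count of rooted labeled trees on n vertices, divided by n!.
For n = 14: 14^13 / 14! = 793714773254144/87178291200 = 7909306972/868725.

7909306972/868725


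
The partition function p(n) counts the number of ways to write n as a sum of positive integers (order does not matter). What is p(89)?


Using the generating function prod_{k>=1} 1/(1-x^k), we compute p(89).
By dynamic programming over parts 1 through 89:
p(89) = 49995925

49995925


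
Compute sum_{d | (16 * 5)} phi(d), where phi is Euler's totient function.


First, 16 * 5 = 80. One classical identity is sum_{d | n} phi(d) = n (each k in [1, n] has a unique gcd with n, and among the k's with gcd(k, n) = n/d there are phi(d) of them). So the sum equals 80. We also verify directly:
Divisors of 80: 1, 2, 4, 5, 8, 10, 16, 20, 40, 80.
phi values: 1, 1, 2, 4, 4, 4, 8, 8, 16, 32.
Sum = 80.

80


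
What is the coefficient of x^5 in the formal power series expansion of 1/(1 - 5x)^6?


The general identity 1/(1 - c x)^r = sum_{k>=0} c^k C(k + r - 1, r - 1) x^k follows by substituting y = c x into 1/(1 - y)^r = sum_{k>=0} C(k + r - 1, r - 1) y^k.
For c = 5, r = 6, k = 5:
5^5 * C(10, 5) = 3125 * 252 = 787500.

787500


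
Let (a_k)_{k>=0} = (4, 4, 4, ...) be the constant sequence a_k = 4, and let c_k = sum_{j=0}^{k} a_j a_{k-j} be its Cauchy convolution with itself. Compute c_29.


Since a_j = 4 for all j >= 0, the convolution sum becomes
c_k = sum_{j=0}^{k} 4 * 4 = 16 * (k + 1).
Equivalently, the generating function of (a_k) is 4/(1 - x) and its square is 16/(1 - x)^2 = sum_{k>=0} 16(k + 1) x^k.
For k = 29: 16 * 30 = 480.

480


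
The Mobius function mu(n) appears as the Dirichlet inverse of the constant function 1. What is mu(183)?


183 = 3 * 61 (all distinct primes).
mu(183) = (-1)^2 = 1

1


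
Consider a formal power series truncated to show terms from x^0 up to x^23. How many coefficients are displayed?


From x^0 to x^23 inclusive, the count is 23 - 0 + 1 = 24.

24


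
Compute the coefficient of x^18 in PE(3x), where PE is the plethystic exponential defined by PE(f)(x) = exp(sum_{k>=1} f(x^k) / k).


With f(x) = 3x, the exponent is sum_{k>=1} 3 x^k / k = 3 * (-ln(1 - x)). Exponentiating:
PE(3x) = exp(-3 ln(1 - x)) = 1/(1 - x)^3.
By the negative binomial expansion, [x^n] 1/(1 - x)^3 = C(n + 2, 2).
For n = 18: C(20, 2) = 190.

190


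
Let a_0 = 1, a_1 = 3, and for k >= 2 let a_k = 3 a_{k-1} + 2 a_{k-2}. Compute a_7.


Iterating the recurrence forward:
a_0 = 1
a_1 = 3
a_2 = 3*3 + 2*1 = 11
a_3 = 3*11 + 2*3 = 39
a_4 = 3*39 + 2*11 = 139
a_5 = 3*139 + 2*39 = 495
a_6 = 3*495 + 2*139 = 1763
a_7 = 3*1763 + 2*495 = 6279
So a_7 = 6279.

6279


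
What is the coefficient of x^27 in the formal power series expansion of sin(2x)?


The Maclaurin series is sin(t) = sum_{k>=0} (-1)^k t^(2k+1) / (2k+1)!, so substituting t = 2x, only odd powers of x are nonzero, with coefficient of x^(2k+1) equal to (-1)^k 2^(2k+1) / (2k+1)!.
Write 27 = 2*13 + 1, giving the coefficient (-1)^13 * 2^27 / 27! = -134217728/10888869450418352160768000000 = -16/1298054391195577640625.

-16/1298054391195577640625


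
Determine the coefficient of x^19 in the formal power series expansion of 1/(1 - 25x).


The geometric series identity gives 1/(1 - c x) = sum_{k>=0} c^k x^k, so the coefficient of x^k is c^k.
Here c = 25 and k = 19.
Computing: 25^19 = 363797880709171295166015625

363797880709171295166015625


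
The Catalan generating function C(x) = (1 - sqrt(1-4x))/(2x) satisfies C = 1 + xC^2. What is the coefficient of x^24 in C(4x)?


Substituting x -> 4x scales the n-th coefficient by 4^n, so [x^24] C(4x) = 4^24 * C_24.
C_24 = C(2*24, 24)/(25) = 32247603683100/25 = 1289904147324.
So 4^24 * 1289904147324 = 281474976710656 * 1289904147324 = 363075739827001485944684544.

363075739827001485944684544


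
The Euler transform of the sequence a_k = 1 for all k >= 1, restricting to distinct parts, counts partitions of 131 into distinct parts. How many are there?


Partitions of 131 into distinct parts can be computed via generating function.
Product (1+x)(1+x^2)(1+x^3)...
The coefficient of x^131 = 5010688

5010688


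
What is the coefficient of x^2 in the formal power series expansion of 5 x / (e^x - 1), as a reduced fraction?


The exponential generating function for Bernoulli numbers is
x / (e^x - 1) = sum_{k>=0} B_k x^k / k!.
So the coefficient of x^2 in 5 x / (e^x - 1) is 5 B_2 / 2!.
Computing: B_2 = 1/6, 2! = 2, giving
5 * 1/6 / 2 = 5/12.

5/12


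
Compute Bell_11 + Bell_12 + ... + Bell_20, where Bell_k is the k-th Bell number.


Recall Bell_k counts set partitions of a k-set (with Bell_0 = 1 by convention).
Bell_11 through Bell_20: 678570, 4213597, 27644437, 190899322, 1382958545, 10480142147, 82864869804, 682076806159, 5832742205057, 51724158235372
Sum = 678570 + 4213597 + 27644437 + 190899322 + 1382958545 + 10480142147 + 82864869804 + 682076806159 + 5832742205057 + 51724158235372 = 58333928653010.

58333928653010


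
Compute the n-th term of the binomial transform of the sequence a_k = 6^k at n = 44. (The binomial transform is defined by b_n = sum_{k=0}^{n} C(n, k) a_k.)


With a_k = 6^k, b_n = sum_{k=0}^{n} C(n, k) 6^k = (1 + 6)^n by the binomial theorem.
For n = 44: (1 + 6)^44 = 7^44 = 15286700631942576193765185769276826401.

15286700631942576193765185769276826401


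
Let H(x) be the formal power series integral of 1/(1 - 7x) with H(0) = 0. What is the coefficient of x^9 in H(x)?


1/(1 - 7x) = sum_{k>=0} 7^k x^k. Integrating termwise with H(0) = 0:
H(x) = sum_{k>=0} 7^k x^(k+1) / (k+1) = sum_{m>=1} 7^(m-1) x^m / m.
For m = 9: 7^8/9 = 5764801/9 = 5764801/9.

5764801/9


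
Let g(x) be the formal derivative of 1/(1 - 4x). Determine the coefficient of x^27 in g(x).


Differentiate termwise: d/dx sum_{k>=0} 4^k x^k = sum_{k>=1} k 4^k x^(k-1) = sum_{j>=0} (j+1) 4^(j+1) x^j.
Equivalently, d/dx [1/(1 - 4x)] = 4/(1 - 4x)^2.
For j = 27: 28 * 4^28 = 28 * 72057594037927936 = 2017612633061982208.

2017612633061982208


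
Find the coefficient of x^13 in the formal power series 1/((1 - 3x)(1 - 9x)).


By partial fractions or Cauchy convolution:
The coefficient equals sum_{k=0}^{13} 3^k * 9^(13-k).
= 3812797945332

3812797945332


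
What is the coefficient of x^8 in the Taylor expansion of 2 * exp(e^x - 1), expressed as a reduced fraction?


exp(e^x - 1) = sum_{k>=0} Bell_k x^k / k!, where Bell_k is the k-th Bell number.
So the coefficient of x^8 is 2 * Bell_8 / 8!.
Computing: Bell_8 = 4140 and 8! = 40320, giving
2 * 4140/40320 = 23/112.

23/112


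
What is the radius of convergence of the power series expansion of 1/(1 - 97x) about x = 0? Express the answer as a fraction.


Expanding 1/(1 - 97x) = sum_{k>=0} 97^k x^k, the series converges when |97x| < 1, i.e., |x| < 1/97.
So the radius of convergence is 1/97 = 1/97.

1/97


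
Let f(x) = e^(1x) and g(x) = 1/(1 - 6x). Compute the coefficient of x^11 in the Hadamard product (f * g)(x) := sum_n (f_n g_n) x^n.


Expanding: f_k = 1^k/k! (from e^(1x)) and g_k = 6^k (from 1/(1 - 6x)). So the Hadamard coefficient (f * g)_k = 1^k 6^k / k! = (6)^k / k!.
For k = 11: 6^11/11! = 362797056/39916800 = 17496/1925.

17496/1925


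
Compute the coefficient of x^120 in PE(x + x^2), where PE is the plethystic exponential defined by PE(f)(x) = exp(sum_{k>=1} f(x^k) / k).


With f(x) = x + x^2, the exponent is sum_{k>=1} (x^k + x^(2k)) / k = -ln(1 - x) - ln(1 - x^2). Exponentiating:
PE(x + x^2) = 1 / ((1 - x)(1 - x^2)).
This is the generating function for partitions of n into parts of size 1 or 2. The number of 2's can be any j in 0..60, and the rest are 1's, so
[x^120] = floor(120/2) + 1 = 61.

61


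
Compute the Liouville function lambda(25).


The Liouville function is lambda(k) = (-1)^Omega(k), where Omega(k) counts the prime factors of k with multiplicity.
Factoring: 25 = 5 * 5, so Omega(25) = 2.
lambda(25) = (-1)^2 = 1.

1


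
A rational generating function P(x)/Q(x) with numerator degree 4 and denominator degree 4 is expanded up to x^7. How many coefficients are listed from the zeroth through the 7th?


Expanding up to x^7 gives the coefficients for x^0, x^1, ..., x^7.
That is 7 + 1 = 8 coefficients in total.

8


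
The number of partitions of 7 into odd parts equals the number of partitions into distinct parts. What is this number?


Computing partitions of 7 into odd parts (1, 3, 5, ...):
Using the generating function prod_{k>=0} 1/(1-x^(2k+1)),
the count is 5

5


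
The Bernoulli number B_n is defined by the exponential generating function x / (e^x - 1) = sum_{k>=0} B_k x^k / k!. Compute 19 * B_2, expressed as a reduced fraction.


Bernoulli numbers can also be computed recursively via B_0 = 1 and sum_{j=0}^{m} C(m+1, j) B_j = 0 for m >= 1. Odd-index Bernoulli numbers vanish for k >= 3.
Computing B_2 = 1/6, so 19 * B_2 = 19 * 1/6 = 19/6.

19/6


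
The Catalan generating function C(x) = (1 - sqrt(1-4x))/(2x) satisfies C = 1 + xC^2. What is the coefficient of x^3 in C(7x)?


Substituting x -> 7x scales the n-th coefficient by 7^n, so [x^3] C(7x) = 7^3 * C_3.
C_3 = C(2*3, 3)/(4) = 20/4 = 5.
So 7^3 * 5 = 343 * 5 = 1715.

1715


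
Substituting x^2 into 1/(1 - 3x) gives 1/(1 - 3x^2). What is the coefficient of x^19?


Since 1/(1 - 3x^2) only has even powers of x,
the coefficient of x^19 (odd) is 0.

0


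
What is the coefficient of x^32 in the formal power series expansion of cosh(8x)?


The Maclaurin series is cosh(t) = sum_{m>=0} t^(2m) / (2m)!, so substituting t = 8x, only even powers of x are nonzero, with coefficient of x^(2m) equal to 8^(2m) / (2m)!.
For x^32 the coefficient is 8^32/32! = 79228162514264337593543950336/263130836933693530167218012160000000 = 36893488147419103232/122529844256906551386796875.

36893488147419103232/122529844256906551386796875


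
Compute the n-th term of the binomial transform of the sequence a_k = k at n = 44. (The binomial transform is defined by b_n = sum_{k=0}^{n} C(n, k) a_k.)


With a_k = k, b_n = sum_{k=0}^{n} C(n, k) k. Using k * C(n, k) = n * C(n-1, k-1) gives b_n = n * sum_{k>=1} C(n-1, k-1) = n * 2^(n-1).
For n = 44: 44 * 2^43 = 44 * 8796093022208 = 387028092977152.

387028092977152


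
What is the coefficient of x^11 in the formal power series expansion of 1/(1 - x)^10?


The negative binomial / multiset identity is
1/(1 - x)^r = sum_{k>=0} C(k + r - 1, r - 1) x^k.
Here r = 10 and k = 11, so the coefficient is
C(11 + 9, 9) = C(20, 9)
= 167960

167960


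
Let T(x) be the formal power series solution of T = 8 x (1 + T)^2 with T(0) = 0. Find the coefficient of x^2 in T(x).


Apply the Lagrange inversion formula: if T = 8 x * phi(T) with phi(t) = (1 + t)^2, then [x^n] T = 8^n * (1/n) [t^(n-1)] phi(t)^n = 8^n * (1/n) [t^(n-1)] (1 + t)^(2n) = 8^n * (1/n) C(2n, n-1).
Using the identity C(2n, n-1) = C(2n, n) * n / (n+1), the unscaled factor equals C(2n, n) / (n+1) = C_n, the n-th Catalan number.
For n = 2: C_2 = C(4, 2) / 3 = 6/3 = 2.
With the 8^2 = 64 factor, the coefficient is 64 * 2 = 128.

128


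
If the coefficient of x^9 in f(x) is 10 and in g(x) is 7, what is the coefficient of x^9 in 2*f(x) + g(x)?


Scalar multiplication scales coefficients: 2 * 10 = 20.
Then add the g coefficient: 20 + 7
= 27

27


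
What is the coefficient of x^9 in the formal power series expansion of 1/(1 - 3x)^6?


The general identity 1/(1 - c x)^r = sum_{k>=0} c^k C(k + r - 1, r - 1) x^k follows by substituting y = c x into 1/(1 - y)^r = sum_{k>=0} C(k + r - 1, r - 1) y^k.
For c = 3, r = 6, k = 9:
3^9 * C(14, 5) = 19683 * 2002 = 39405366.

39405366


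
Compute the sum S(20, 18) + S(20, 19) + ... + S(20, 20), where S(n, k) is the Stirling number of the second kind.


By definition, S(n, k) counts partitions of an n-set into exactly k nonempty blocks.
Computing row n = 20 for k = 18..20:
S(20, k): 15675, 190, 1
Sum = 15866.

15866


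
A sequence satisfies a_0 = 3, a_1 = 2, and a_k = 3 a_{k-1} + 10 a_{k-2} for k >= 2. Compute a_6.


The characteristic equation is t^2 - 3 t - 10 = 0, with roots r_1 = 5 and r_2 = -2 (so c_1 = r_1 + r_2, c_2 = -r_1 r_2 as required).
One can use the closed form a_n = A r_1^n + B r_2^n, but direct iteration is more reliable:
a_0 = 3, a_1 = 2, a_2 = 36, a_3 = 128, a_4 = 744, a_5 = 3512, a_6 = 17976.
So a_6 = 17976.

17976


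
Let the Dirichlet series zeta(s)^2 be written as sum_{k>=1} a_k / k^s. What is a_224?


The Dirichlet convolution of the constant function 1 with itself gives (1 * 1)(k) = sum_{d | k} 1 = d(k), the number of positive divisors of k.
Since zeta(s) = sum_{k>=1} 1/k^s, we have zeta(s)^2 = sum_{k>=1} d(k)/k^s, so a_k = d(k).
For k = 224: the divisors are 1, 2, 4, 7, 8, 14, 16, 28, 32, 56, 112, 224.
Count = 12.

12


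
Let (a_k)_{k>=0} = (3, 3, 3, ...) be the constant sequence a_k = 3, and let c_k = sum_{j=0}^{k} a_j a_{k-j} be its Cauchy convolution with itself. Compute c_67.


Since a_j = 3 for all j >= 0, the convolution sum becomes
c_k = sum_{j=0}^{k} 3 * 3 = 9 * (k + 1).
Equivalently, the generating function of (a_k) is 3/(1 - x) and its square is 9/(1 - x)^2 = sum_{k>=0} 9(k + 1) x^k.
For k = 67: 9 * 68 = 612.

612


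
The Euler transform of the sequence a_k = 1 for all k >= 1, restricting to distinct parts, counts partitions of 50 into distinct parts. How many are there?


Partitions of 50 into distinct parts can be computed via generating function.
Product (1+x)(1+x^2)(1+x^3)...
The coefficient of x^50 = 3658

3658


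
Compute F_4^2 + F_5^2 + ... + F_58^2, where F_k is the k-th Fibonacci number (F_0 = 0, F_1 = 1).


There is a standard identity sum_{k=0}^{N} F_k^2 = F_N * F_{N+1} (proved inductively from the telescoping relation F_k^2 = F_k F_{k+1} - F_{k-1} F_k). Then
sum_{k=4}^{58} F_k^2 = F_58 F_59 - F_3 F_4.
Computing: F_58 = 591286729879, F_59 = 956722026041, F_3 = 2, F_4 = 3.
Sum = 591286729879 * 956722026041 - 2 * 3 = 565697038180994370779033.

565697038180994370779033


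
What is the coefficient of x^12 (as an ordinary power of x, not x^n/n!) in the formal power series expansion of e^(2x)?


The exponential series is e^y = sum_{k>=0} y^k / k!. Substituting y = 2x gives
e^(2x) = sum_{k>=0} 2^k x^k / k!.
So the coefficient of x^n is a^n/n! with a = 2, n = 12:
2^12 / 12! = 4096/479001600 = 4/467775

4/467775


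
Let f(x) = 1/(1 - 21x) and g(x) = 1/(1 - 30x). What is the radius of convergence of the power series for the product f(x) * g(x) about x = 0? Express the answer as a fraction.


The radius of 1/(1 - 21x) is 1/21 (nearest singularity at x = 1/21), and the radius of 1/(1 - 30x) is 1/30.
The product f(x)*g(x) = 1/((1 - 21x)(1 - 30x)) has singularities at both 1/21 and 1/30, so its radius of convergence is the distance to the nearest one:
min(1/21, 1/30) = 1/30.

1/30


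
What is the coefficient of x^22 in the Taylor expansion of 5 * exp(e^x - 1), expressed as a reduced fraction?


exp(e^x - 1) = sum_{k>=0} Bell_k x^k / k!, where Bell_k is the k-th Bell number.
So the coefficient of x^22 is 5 * Bell_22 / 22!.
Computing: Bell_22 = 4506715738447323 and 22! = 1124000727777607680000, giving
5 * 4506715738447323/1124000727777607680000 = 88366975263673/4407845991284736000.

88366975263673/4407845991284736000


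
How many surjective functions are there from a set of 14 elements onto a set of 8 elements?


By inclusion-exclusion on which target elements are missed, the number of surjections from an n-set onto a k-set is
surj(n, k) = sum_{j=0}^{k} (-1)^j C(k, j) (k - j)^n.
Equivalently surj(n, k) = k! * S(n, k), where S(n, k) is the Stirling number of the second kind.
For n = 14, k = 8:
S(14, 8) = 20912320, so
surj = 8! * 20912320 = 40320 * 20912320 = 843184742400.

843184742400


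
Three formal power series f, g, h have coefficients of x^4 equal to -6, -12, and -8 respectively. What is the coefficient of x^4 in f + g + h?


Series addition is componentwise:
-6 + -12 + -8
= -26

-26


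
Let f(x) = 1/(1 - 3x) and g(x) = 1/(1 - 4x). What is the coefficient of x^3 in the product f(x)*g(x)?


The coefficient of x^n in f*g is the Cauchy product: sum_{k=0}^{n} a^k * b^(n-k).
With a=3, b=4, n=3:
sum_{k=0}^{3} 3^k * 4^(3-k)
= 175

175


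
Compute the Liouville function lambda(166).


The Liouville function is lambda(k) = (-1)^Omega(k), where Omega(k) counts the prime factors of k with multiplicity.
Factoring: 166 = 2 * 83, so Omega(166) = 2.
lambda(166) = (-1)^2 = 1.

1


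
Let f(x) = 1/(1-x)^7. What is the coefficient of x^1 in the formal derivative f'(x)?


Differentiate: d/dx [ 1/(1-x)^r ] = r / (1-x)^(r+1).
Here r = 7, so f'(x) = 7 / (1-x)^8.
The expansion of 1/(1-x)^(r+1) has coefficient of x^n equal to C(n+r, r).
So the coefficient of x^1 in f'(x) is
7 * C(8, 7) = 7 * 8 = 56

56


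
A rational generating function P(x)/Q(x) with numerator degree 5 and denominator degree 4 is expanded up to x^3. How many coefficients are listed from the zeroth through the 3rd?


Expanding up to x^3 gives the coefficients for x^0, x^1, ..., x^3.
That is 3 + 1 = 4 coefficients in total.

4


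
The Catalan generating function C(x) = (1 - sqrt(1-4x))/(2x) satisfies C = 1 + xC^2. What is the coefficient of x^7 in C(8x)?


Substituting x -> 8x scales the n-th coefficient by 8^n, so [x^7] C(8x) = 8^7 * C_7.
C_7 = C(2*7, 7)/(8) = 3432/8 = 429.
So 8^7 * 429 = 2097152 * 429 = 899678208.

899678208


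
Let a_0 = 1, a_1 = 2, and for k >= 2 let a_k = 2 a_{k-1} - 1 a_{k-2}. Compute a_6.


Iterating the recurrence forward:
a_0 = 1
a_1 = 2
a_2 = 2*2 - 1*1 = 3
a_3 = 2*3 - 1*2 = 4
a_4 = 2*4 - 1*3 = 5
a_5 = 2*5 - 1*4 = 6
a_6 = 2*6 - 1*5 = 7
So a_6 = 7.

7


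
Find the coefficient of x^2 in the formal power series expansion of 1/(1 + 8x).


Write 1/(1 + c x) = 1/(1 - (-c) x) and apply the geometric-series identity
1/(1 - y) = sum_{k>=0} y^k to get 1/(1 + c x) = sum_{k>=0} (-c)^k x^k.
So the coefficient of x^k is (-c)^k = (-1)^k * c^k.
Here c = 8 and k = 2:
(-8)^2 = 1 * 64 = 64

64


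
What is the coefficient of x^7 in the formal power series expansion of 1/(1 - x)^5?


The expansion 1/(1 - x)^r = sum_{k>=0} C(k + r - 1, r - 1) x^k follows from the multiset / negative-binomial theorem (or from repeated differentiation of the geometric series).
For r = 5 and k = 7:
C(11, 4) = 39916800 / (24 * 5040) = 330.

330


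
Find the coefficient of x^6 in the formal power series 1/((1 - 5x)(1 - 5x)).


By partial fractions or Cauchy convolution:
The coefficient equals sum_{k=0}^{6} 5^k * 5^(6-k).
= 109375

109375


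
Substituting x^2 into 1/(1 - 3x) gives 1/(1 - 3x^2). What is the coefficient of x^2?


The coefficient of x^(2m) in 1/(1 - 3x^2) is 3^m.
With n = 2 = 2*1, the coefficient is 3^1 = 3.

3


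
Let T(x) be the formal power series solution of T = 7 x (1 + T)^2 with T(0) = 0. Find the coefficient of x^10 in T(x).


Apply the Lagrange inversion formula: if T = 7 x * phi(T) with phi(t) = (1 + t)^2, then [x^n] T = 7^n * (1/n) [t^(n-1)] phi(t)^n = 7^n * (1/n) [t^(n-1)] (1 + t)^(2n) = 7^n * (1/n) C(2n, n-1).
Using the identity C(2n, n-1) = C(2n, n) * n / (n+1), the unscaled factor equals C(2n, n) / (n+1) = C_n, the n-th Catalan number.
For n = 10: C_10 = C(20, 10) / 11 = 184756/11 = 16796.
With the 7^10 = 282475249 factor, the coefficient is 282475249 * 16796 = 4744454282204.

4744454282204


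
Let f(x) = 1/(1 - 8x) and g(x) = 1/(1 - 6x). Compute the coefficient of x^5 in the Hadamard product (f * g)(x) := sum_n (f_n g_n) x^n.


f has coefficients f_k = 8^k and g has coefficients g_k = 6^k, so the Hadamard product has coefficient (f*g)_k = 8^k * 6^k = 48^k.
For k = 5: 48^5 = 254803968.

254803968


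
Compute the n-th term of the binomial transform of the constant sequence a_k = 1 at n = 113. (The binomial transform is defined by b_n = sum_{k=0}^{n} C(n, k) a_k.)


With a_k = 1 for all k, b_n = sum_{k=0}^{n} C(n, k) = 2^n by the binomial theorem.
For n = 113: 2^113 = 10384593717069655257060992658440192.

10384593717069655257060992658440192


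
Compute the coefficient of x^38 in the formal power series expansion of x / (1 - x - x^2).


Let f(x) = sum_{k>=0} a_k x^k. Multiplying f(x) * (1 - x - x^2) = x and matching coefficients gives a_0 = 0, a_1 = 1, and a_k = a_{k-1} + a_{k-2} for k >= 2. These are the Fibonacci numbers F_k.
Iterating from F_0 = 0, F_1 = 1:
F_0=0, F_1=1, F_2=1, F_3=2, F_4=3, F_5=5, F_6=8, F_7=13, F_8=21, F_9=34, ...
F_38 = 39088169.

39088169


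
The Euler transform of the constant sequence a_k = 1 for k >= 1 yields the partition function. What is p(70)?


The Euler transform converts the sequence a_k = 1 into the number of integer partitions.
Using the recurrence or dynamic programming:
p(70) = 4087968

4087968


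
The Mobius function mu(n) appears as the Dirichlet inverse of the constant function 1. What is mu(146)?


146 = 2 * 73 (all distinct primes).
mu(146) = (-1)^2 = 1

1


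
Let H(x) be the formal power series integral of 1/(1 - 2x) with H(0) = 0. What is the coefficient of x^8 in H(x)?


1/(1 - 2x) = sum_{k>=0} 2^k x^k. Integrating termwise with H(0) = 0:
H(x) = sum_{k>=0} 2^k x^(k+1) / (k+1) = sum_{m>=1} 2^(m-1) x^m / m.
For m = 8: 2^7/8 = 128/8 = 16.

16


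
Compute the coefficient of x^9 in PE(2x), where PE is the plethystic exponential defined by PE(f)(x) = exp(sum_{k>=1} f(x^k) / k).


With f(x) = 2x, the exponent is sum_{k>=1} 2 x^k / k = 2 * (-ln(1 - x)). Exponentiating:
PE(2x) = exp(-2 ln(1 - x)) = 1/(1 - x)^2.
By the negative binomial expansion, [x^n] 1/(1 - x)^2 = C(n + 1, 1).
For n = 9: C(10, 1) = 10.

10


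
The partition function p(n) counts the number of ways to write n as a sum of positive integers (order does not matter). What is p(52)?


Using the generating function prod_{k>=1} 1/(1-x^k), we compute p(52).
By dynamic programming over parts 1 through 52:
p(52) = 281589

281589


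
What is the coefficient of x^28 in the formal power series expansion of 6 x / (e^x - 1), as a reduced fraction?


The exponential generating function for Bernoulli numbers is
x / (e^x - 1) = sum_{k>=0} B_k x^k / k!.
So the coefficient of x^28 in 6 x / (e^x - 1) is 6 B_28 / 28!.
Computing: B_28 = -23749461029/870, 28! = 304888344611713860501504000000, giving
6 * -23749461029/870 / 304888344611713860501504000000 = -3392780147/6315544281242644253245440000000.

-3392780147/6315544281242644253245440000000


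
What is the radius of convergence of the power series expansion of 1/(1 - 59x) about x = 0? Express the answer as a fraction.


Expanding 1/(1 - 59x) = sum_{k>=0} 59^k x^k, the series converges when |59x| < 1, i.e., |x| < 1/59.
So the radius of convergence is 1/59 = 1/59.

1/59


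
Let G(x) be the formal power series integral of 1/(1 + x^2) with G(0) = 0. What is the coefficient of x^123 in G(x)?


1/(1 + x^2) = sum_{j>=0} (-1)^j x^(2j). Integrating termwise with G(0) = 0:
G(x) = sum_{j>=0} (-1)^j x^(2j+1) / (2j+1) = arctan(x).
Only odd powers are nonzero. For x^123 write 123 = 2*61 + 1, giving
(-1)^61 / 123 = -1/123 = -1/123.

-1/123


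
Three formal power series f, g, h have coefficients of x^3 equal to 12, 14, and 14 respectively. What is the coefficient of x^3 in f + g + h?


Series addition is componentwise:
12 + 14 + 14
= 40

40


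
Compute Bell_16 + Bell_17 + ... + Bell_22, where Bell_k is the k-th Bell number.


Recall Bell_k counts set partitions of a k-set (with Bell_0 = 1 by convention).
Bell_16 through Bell_22: 10480142147, 82864869804, 682076806159, 5832742205057, 51724158235372, 474869816156751, 4506715738447323
Sum = 10480142147 + 82864869804 + 682076806159 + 5832742205057 + 51724158235372 + 474869816156751 + 4506715738447323 = 5039917876862613.

5039917876862613


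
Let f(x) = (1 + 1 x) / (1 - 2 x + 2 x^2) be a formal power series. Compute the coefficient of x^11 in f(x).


Write f(x) = sum_{k>=0} a_k x^k. Multiplying both sides by 1 - 2 x + 2 x^2 gives
(1 - 2 x + 2 x^2) sum_{k>=0} a_k x^k = 1 + 1 x.
Matching coefficients:
 x^0: a_0 = 1
 x^1: a_1 - 2 a_0 = 1  =>  a_1 = 2*1 + 1 = 3
 x^k (k >= 2): a_k = 2 a_{k-1} - 2 a_{k-2}.
Iterating: a_2 = 4, a_3 = 2, a_4 = -4, a_5 = -12, a_6 = -16, a_7 = -8, a_8 = 16, a_9 = 48, a_10 = 64, a_11 = 32.
So the coefficient of x^11 is 32.

32


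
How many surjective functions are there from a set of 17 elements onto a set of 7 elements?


By inclusion-exclusion on which target elements are missed, the number of surjections from an n-set onto a k-set is
surj(n, k) = sum_{j=0}^{k} (-1)^j C(k, j) (k - j)^n.
Equivalently surj(n, k) = k! * S(n, k), where S(n, k) is the Stirling number of the second kind.
For n = 17, k = 7:
S(17, 7) = 25708104786, so
surj = 7! * 25708104786 = 5040 * 25708104786 = 129568848121440.

129568848121440


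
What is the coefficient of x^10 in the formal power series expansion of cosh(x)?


The Maclaurin series is cosh(t) = sum_{m>=0} t^(2m) / (2m)!, so substituting t = x, only even powers of x are nonzero, with coefficient of x^(2m) equal to 1 / (2m)!.
For x^10 the coefficient is 1/10! = 1/3628800 = 1/3628800.

1/3628800


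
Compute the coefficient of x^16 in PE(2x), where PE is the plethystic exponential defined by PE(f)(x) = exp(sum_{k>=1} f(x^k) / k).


With f(x) = 2x, the exponent is sum_{k>=1} 2 x^k / k = 2 * (-ln(1 - x)). Exponentiating:
PE(2x) = exp(-2 ln(1 - x)) = 1/(1 - x)^2.
By the negative binomial expansion, [x^n] 1/(1 - x)^2 = C(n + 1, 1).
For n = 16: C(17, 1) = 17.

17


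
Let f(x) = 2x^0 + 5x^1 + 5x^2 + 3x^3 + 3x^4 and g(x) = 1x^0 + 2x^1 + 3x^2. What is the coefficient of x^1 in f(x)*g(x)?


Cauchy product at x^1:
2*2 + 5*1
= 9

9


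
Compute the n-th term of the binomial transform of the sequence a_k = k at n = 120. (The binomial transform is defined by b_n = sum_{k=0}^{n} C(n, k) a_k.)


With a_k = k, b_n = sum_{k=0}^{n} C(n, k) k. Using k * C(n, k) = n * C(n-1, k-1) gives b_n = n * sum_{k>=1} C(n-1, k-1) = n * 2^(n-1).
For n = 120: 120 * 2^119 = 120 * 664613997892457936451903530140172288 = 79753679747094952374228423616820674560.

79753679747094952374228423616820674560
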